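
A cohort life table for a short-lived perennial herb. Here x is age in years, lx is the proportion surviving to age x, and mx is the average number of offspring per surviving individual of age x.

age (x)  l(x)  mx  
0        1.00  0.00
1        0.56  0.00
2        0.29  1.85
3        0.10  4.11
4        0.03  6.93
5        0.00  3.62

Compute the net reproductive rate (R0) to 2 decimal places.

lx·mx by age: 0, 0, 0.5365, 0.411, 0.2079, 0
R0 = Σ lx·mx = 1.1554 → 1.16

1.16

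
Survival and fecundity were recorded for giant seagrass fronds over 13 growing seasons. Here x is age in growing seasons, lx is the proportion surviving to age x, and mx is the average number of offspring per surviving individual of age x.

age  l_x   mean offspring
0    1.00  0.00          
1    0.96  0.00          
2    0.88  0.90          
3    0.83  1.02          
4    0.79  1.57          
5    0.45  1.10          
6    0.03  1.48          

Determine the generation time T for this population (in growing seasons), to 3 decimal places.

3.460

lx·mx: 0, 0, 0.792, 0.8466, 1.2403, 0.495, 0.0444 → R0 = 3.4183
x·lx·mx: 0, 0, 1.584, 2.5398, 4.9612, 2.475, 0.2664 → Σ = 11.8264
T = 11.8264 / 3.4183 = 3.459731… → 3.460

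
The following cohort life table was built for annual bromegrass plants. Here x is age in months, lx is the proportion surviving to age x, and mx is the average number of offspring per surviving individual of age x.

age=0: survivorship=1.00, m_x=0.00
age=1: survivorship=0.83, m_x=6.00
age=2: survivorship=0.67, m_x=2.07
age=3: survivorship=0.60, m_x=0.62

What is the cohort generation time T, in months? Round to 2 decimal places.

lx·mx: 0, 4.98, 1.3869, 0.372 → R0 = 6.7389
x·lx·mx: 0, 4.98, 2.7738, 1.116 → Σ = 8.8698
T = 8.8698 / 6.7389 = 1.316209… → 1.32

1.32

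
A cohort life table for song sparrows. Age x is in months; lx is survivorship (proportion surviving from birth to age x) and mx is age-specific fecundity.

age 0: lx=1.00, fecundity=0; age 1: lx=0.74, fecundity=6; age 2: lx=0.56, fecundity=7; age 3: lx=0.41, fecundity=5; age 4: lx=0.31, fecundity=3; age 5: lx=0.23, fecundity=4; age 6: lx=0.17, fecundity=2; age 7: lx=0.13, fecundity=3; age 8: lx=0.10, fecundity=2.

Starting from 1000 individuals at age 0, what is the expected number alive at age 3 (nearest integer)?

410

Expected survivors = N0 · l_3 = 1000 × 0.41 = 410 → 410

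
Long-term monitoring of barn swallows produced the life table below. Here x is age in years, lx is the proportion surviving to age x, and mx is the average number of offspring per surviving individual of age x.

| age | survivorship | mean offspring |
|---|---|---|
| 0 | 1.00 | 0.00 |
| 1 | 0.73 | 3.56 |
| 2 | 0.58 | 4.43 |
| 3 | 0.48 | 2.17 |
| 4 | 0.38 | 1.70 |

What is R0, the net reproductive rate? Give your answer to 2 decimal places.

6.86

lx·mx by age: 0, 2.5988, 2.5694, 1.0416, 0.646
R0 = Σ lx·mx = 6.8558 → 6.86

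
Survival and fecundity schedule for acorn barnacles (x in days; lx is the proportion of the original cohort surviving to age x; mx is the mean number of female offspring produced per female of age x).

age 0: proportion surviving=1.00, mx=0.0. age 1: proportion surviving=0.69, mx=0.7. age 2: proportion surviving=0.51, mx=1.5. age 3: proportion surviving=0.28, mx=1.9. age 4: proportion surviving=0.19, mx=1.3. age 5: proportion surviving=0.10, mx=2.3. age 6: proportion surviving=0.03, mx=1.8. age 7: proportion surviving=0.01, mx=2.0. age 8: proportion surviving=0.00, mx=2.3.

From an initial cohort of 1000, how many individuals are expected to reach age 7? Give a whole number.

Expected survivors = N0 · l_7 = 1000 × 0.01 = 10 → 10

10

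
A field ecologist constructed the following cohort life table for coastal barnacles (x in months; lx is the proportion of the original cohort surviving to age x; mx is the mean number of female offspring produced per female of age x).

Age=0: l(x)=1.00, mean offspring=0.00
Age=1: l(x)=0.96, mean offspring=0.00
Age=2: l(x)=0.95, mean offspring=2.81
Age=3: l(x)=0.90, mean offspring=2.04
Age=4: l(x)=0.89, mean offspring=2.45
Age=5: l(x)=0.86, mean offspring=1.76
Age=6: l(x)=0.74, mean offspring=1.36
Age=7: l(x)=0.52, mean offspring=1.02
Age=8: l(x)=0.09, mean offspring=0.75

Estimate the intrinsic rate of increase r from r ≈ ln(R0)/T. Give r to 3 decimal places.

R0 = Σ lx·mx = 0 + 0 + 2.6695 + 1.836 + 2.1805 + 1.5136 + 1.0064 + 0.5304 + 0.0675 = 9.8039
Σ x·lx·mx = 37.4282; T = 37.4282/9.8039 = 3.81768…
r ≈ ln(R0)/T = ln(9.8039)/3.81768… = 0.59795… → 0.598

0.598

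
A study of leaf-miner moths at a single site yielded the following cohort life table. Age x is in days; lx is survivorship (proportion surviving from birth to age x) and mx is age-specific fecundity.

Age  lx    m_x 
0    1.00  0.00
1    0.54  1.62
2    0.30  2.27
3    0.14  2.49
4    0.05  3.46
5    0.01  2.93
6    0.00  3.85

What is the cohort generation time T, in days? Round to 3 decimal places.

1.956

lx·mx: 0, 0.8748, 0.681, 0.3486, 0.173, 0.0293, 0 → R0 = 2.1067
x·lx·mx: 0, 0.8748, 1.362, 1.0458, 0.692, 0.1465, 0 → Σ = 4.1211
T = 4.1211 / 2.1067 = 1.956187… → 1.956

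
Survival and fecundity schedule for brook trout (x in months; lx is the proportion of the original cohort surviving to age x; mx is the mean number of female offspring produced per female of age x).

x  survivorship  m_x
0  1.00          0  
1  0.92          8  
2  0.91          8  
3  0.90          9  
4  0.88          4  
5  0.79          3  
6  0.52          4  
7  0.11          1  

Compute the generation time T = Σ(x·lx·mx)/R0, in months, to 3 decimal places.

lx·mx: 0, 7.36, 7.28, 8.1, 3.52, 2.37, 2.08, 0.11 → R0 = 30.82
x·lx·mx: 0, 7.36, 14.56, 24.3, 14.08, 11.85, 12.48, 0.77 → Σ = 85.4
T = 85.4 / 30.82 = 2.770928… → 2.771

2.771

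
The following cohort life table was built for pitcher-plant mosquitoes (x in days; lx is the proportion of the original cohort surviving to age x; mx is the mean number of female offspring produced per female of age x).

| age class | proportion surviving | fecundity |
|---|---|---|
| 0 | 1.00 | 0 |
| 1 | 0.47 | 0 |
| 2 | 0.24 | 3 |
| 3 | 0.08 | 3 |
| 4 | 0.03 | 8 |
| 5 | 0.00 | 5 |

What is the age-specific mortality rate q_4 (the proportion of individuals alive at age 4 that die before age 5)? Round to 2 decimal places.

1.00

q_4 = (l_4 − l_5) / l_4 = (0.03 − 0) / 0.03
     = 0.03 / 0.03 = 1 → 1.00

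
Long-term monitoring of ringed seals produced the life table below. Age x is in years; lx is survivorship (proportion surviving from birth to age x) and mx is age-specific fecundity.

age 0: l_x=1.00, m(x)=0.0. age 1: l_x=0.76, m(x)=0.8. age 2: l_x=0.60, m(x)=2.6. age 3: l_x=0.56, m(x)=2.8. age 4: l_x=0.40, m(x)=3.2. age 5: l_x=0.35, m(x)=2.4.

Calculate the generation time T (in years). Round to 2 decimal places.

lx·mx: 0, 0.608, 1.56, 1.568, 1.28, 0.84 → R0 = 5.856
x·lx·mx: 0, 0.608, 3.12, 4.704, 5.12, 4.2 → Σ = 17.752
T = 17.752 / 5.856 = 3.031421… → 3.03

3.03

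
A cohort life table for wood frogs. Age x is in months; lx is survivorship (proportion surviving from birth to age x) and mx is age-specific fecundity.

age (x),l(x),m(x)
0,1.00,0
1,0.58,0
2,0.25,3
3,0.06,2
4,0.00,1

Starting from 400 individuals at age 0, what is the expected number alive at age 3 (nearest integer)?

Expected survivors = N0 · l_3 = 400 × 0.06 = 24 → 24

24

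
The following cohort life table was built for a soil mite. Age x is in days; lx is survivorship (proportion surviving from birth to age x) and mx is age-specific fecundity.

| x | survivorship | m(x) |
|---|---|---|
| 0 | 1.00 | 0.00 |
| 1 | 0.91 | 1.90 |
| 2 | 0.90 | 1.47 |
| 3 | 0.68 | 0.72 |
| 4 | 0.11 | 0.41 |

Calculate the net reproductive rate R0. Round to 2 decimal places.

lx·mx by age: 0, 1.729, 1.323, 0.4896, 0.0451
R0 = Σ lx·mx = 3.5867 → 3.59

3.59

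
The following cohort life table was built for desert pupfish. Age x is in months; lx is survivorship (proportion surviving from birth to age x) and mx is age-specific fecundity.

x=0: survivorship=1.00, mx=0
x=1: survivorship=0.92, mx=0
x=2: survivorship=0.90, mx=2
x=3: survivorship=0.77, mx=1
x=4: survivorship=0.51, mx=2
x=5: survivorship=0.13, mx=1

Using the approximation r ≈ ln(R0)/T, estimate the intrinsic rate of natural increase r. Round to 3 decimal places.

R0 = Σ lx·mx = 0 + 0 + 1.8 + 0.77 + 1.02 + 0.13 = 3.72
Σ x·lx·mx = 10.64; T = 10.64/3.72 = 2.86022…
r ≈ ln(R0)/T = ln(3.72)/2.86022… = 0.45931… → 0.459

0.459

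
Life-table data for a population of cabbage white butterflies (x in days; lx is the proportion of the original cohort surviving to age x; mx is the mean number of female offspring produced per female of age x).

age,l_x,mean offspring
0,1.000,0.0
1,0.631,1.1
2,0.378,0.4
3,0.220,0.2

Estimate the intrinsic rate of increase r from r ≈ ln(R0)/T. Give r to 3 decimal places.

-0.092

R0 = Σ lx·mx = 0 + 0.6941 + 0.1512 + 0.044 = 0.8893
Σ x·lx·mx = 1.1285; T = 1.1285/0.8893 = 1.26898…
r ≈ ln(R0)/T = ln(0.8893)/1.26898… = -0.09245… → -0.092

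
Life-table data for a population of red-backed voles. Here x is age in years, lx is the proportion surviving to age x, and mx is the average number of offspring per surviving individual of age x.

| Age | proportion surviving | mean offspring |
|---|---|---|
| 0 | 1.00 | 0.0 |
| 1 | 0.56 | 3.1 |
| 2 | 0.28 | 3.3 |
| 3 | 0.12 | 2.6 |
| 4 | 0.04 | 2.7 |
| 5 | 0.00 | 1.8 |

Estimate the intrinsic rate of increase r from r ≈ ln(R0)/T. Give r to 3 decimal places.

R0 = Σ lx·mx = 0 + 1.736 + 0.924 + 0.312 + 0.108 + 0 = 3.08
Σ x·lx·mx = 4.952; T = 4.952/3.08 = 1.60779…
r ≈ ln(R0)/T = ln(3.08)/1.60779… = 0.69967… → 0.700

0.700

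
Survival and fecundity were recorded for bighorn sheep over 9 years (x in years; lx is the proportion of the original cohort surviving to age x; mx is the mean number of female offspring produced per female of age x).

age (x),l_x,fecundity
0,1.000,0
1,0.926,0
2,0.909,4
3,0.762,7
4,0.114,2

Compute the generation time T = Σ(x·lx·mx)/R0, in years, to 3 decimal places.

2.629

lx·mx: 0, 0, 3.636, 5.334, 0.228 → R0 = 9.198
x·lx·mx: 0, 0, 7.272, 16.002, 0.912 → Σ = 24.186
T = 24.186 / 9.198 = 2.629485… → 2.629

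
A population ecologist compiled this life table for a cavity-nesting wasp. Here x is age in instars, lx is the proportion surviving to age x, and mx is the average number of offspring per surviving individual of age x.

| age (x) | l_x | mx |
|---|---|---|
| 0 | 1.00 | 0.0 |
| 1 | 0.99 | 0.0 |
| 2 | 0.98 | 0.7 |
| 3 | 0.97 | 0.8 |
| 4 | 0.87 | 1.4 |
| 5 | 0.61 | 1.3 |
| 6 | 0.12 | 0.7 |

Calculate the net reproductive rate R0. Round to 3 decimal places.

3.557

lx·mx by age: 0, 0, 0.686, 0.776, 1.218, 0.793, 0.084
R0 = Σ lx·mx = 3.557 → 3.557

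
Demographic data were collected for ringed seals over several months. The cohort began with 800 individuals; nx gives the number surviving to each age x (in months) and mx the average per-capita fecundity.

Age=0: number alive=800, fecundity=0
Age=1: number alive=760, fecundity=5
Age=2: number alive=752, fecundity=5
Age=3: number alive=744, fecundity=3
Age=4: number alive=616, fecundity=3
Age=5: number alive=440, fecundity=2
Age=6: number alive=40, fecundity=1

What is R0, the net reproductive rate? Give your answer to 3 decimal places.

15.700

lx = nx/n0 = nx/800: 1, 0.95, 0.94, 0.93, 0.77, 0.55, 0.05
lx·mx by age: 0, 4.75, 4.7, 2.79, 2.31, 1.1, 0.05
R0 = Σ lx·mx = 15.7 → 15.700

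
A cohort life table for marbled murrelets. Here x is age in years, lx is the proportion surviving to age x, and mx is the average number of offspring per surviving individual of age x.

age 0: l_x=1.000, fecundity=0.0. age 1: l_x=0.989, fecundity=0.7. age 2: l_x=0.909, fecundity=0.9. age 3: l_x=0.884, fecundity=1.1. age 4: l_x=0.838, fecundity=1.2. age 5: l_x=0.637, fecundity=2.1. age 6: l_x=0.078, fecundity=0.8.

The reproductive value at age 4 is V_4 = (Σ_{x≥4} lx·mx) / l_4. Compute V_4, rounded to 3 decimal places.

2.871

lx·mx for x ≥ 4: 1.0056, 1.3377, 0.0624 → sum = 2.4057
V_4 = 2.4057 / l_4 = 2.4057 / 0.838 = 2.870764… → 2.871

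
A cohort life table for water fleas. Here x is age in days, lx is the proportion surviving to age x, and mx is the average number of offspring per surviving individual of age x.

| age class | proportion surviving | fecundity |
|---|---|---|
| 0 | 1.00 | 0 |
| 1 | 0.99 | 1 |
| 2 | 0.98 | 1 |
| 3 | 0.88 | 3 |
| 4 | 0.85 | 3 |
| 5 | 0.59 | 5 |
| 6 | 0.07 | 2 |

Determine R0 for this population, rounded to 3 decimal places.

10.250

lx·mx by age: 0, 0.99, 0.98, 2.64, 2.55, 2.95, 0.14
R0 = Σ lx·mx = 10.25 → 10.250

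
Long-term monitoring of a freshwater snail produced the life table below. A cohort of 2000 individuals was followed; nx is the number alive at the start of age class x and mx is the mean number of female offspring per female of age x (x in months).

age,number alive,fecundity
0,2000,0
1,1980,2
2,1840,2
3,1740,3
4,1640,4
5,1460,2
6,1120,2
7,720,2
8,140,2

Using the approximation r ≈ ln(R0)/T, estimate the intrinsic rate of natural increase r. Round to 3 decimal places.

0.724

lx = nx/n0 = nx/2000: 1, 0.99, 0.92, 0.87, 0.82, 0.73, 0.56, 0.36, 0.07
R0 = Σ lx·mx = 0 + 1.98 + 1.84 + 2.61 + 3.28 + 1.46 + 1.12 + 0.72 + 0.14 = 13.15
Σ x·lx·mx = 46.79; T = 46.79/13.15 = 3.55817…
r ≈ ln(R0)/T = ln(13.15)/3.55817… = 0.72409… → 0.724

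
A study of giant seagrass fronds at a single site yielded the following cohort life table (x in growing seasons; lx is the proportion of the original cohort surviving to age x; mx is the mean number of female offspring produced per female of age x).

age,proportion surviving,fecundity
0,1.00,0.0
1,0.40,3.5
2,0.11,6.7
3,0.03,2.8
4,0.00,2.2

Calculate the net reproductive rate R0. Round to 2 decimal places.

lx·mx by age: 0, 1.4, 0.737, 0.084, 0
R0 = Σ lx·mx = 2.221 → 2.22

2.22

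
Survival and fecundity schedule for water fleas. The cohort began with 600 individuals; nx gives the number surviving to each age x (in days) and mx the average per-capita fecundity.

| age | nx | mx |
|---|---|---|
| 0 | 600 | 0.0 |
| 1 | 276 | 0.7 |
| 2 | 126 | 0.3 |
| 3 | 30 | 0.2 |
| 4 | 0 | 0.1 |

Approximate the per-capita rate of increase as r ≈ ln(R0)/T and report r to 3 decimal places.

lx = nx/n0 = nx/600: 1, 0.46, 0.21, 0.05, 0
R0 = Σ lx·mx = 0 + 0.322 + 0.063 + 0.01 + 0 = 0.395
Σ x·lx·mx = 0.478; T = 0.478/0.395 = 1.21013…
r ≈ ln(R0)/T = ln(0.395)/1.21013… = -0.76758… → -0.768

-0.768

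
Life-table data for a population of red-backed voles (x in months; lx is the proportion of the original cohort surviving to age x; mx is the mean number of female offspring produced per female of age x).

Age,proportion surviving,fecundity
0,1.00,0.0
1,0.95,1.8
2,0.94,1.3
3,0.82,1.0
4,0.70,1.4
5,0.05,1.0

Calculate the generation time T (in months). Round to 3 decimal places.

lx·mx: 0, 1.71, 1.222, 0.82, 0.98, 0.05 → R0 = 4.782
x·lx·mx: 0, 1.71, 2.444, 2.46, 3.92, 0.25 → Σ = 10.784
T = 10.784 / 4.782 = 2.255123… → 2.255

2.255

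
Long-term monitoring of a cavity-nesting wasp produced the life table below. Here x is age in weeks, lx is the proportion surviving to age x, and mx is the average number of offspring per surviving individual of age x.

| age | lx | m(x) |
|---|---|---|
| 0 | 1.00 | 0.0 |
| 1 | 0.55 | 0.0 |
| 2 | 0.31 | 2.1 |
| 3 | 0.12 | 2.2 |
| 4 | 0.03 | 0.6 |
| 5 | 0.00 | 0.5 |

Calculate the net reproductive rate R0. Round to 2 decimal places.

lx·mx by age: 0, 0, 0.651, 0.264, 0.018, 0
R0 = Σ lx·mx = 0.933 → 0.93

0.93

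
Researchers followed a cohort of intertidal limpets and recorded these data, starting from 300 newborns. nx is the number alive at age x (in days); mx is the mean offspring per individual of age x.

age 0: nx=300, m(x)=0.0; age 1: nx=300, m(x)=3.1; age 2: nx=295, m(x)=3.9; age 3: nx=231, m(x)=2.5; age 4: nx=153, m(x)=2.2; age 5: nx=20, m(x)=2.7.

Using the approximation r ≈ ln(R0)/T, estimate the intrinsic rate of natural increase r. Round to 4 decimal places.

1.0743

lx = nx/n0 = nx/300: 1, 1, 0.98333…, 0.77, 0.51, 0.06667…
R0 = Σ lx·mx = 0 + 3.1 + 3.835… + 1.925 + 1.122 + 0.18… = 10.162…
Σ x·lx·mx = 21.933…; T = 21.933…/10.162… = 2.15833…
r ≈ ln(R0)/T = ln(10.162…)/2.15833… = 1.07428… → 1.0743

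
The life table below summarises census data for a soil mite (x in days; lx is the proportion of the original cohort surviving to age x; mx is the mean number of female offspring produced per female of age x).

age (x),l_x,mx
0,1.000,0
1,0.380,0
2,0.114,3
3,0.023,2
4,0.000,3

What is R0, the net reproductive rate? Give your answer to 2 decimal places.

0.39

lx·mx by age: 0, 0, 0.342, 0.046, 0
R0 = Σ lx·mx = 0.388 → 0.39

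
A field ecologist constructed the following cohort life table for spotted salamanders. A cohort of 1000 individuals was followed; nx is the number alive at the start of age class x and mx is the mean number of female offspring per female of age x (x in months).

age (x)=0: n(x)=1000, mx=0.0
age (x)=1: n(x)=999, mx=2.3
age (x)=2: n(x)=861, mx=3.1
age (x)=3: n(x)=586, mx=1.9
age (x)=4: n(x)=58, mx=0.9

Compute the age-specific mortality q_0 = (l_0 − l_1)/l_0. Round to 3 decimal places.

lx = nx/n0 = nx/1000: 1, 0.999, 0.861, 0.586, 0.058
q_0 = (l_0 − l_1) / l_0 = (1 − 0.999) / 1
     = 0.001 / 1 = 0.001 → 0.001

0.001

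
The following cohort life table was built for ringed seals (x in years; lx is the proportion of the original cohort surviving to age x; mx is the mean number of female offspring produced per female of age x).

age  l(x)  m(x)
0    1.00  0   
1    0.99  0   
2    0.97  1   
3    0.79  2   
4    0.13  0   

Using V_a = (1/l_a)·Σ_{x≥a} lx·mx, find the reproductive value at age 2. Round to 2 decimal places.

2.63

lx·mx for x ≥ 2: 0.97, 1.58, 0 → sum = 2.55
V_2 = 2.55 / l_2 = 2.55 / 0.97 = 2.628866… → 2.63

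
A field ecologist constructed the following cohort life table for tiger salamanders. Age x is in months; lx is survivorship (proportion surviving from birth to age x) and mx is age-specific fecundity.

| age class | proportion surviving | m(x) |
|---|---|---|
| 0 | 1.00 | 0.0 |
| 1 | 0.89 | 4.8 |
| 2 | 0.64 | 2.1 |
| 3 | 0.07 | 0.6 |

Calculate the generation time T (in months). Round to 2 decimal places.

lx·mx: 0, 4.272, 1.344, 0.042 → R0 = 5.658
x·lx·mx: 0, 4.272, 2.688, 0.126 → Σ = 7.086
T = 7.086 / 5.658 = 1.252386… → 1.25

1.25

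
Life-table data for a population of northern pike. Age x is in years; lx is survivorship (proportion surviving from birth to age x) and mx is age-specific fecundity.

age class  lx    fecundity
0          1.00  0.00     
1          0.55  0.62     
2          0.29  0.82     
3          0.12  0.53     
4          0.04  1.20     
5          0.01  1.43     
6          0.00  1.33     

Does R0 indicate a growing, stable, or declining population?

declining

R0 = Σ lx·mx = 0 + 0.341 + 0.2378 + 0.0636 + 0.048 + 0.0143 + 0 = 0.7047
R0 < 1, so the population is declining.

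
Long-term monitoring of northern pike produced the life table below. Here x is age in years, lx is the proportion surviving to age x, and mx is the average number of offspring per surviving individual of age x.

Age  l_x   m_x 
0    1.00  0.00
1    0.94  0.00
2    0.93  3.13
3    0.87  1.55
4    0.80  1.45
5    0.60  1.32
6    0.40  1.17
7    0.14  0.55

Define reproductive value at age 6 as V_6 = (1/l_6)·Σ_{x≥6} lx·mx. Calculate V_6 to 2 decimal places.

lx·mx for x ≥ 6: 0.468, 0.077 → sum = 0.545
V_6 = 0.545 / l_6 = 0.545 / 0.4 = 1.3625 → 1.36

1.36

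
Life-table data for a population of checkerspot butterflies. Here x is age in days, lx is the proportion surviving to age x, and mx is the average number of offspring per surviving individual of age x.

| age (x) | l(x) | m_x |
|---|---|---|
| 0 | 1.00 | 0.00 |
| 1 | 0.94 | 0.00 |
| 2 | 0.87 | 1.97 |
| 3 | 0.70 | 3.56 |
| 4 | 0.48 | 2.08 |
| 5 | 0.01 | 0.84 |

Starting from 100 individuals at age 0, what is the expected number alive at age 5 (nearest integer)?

1

Expected survivors = N0 · l_5 = 100 × 0.01 = 1 → 1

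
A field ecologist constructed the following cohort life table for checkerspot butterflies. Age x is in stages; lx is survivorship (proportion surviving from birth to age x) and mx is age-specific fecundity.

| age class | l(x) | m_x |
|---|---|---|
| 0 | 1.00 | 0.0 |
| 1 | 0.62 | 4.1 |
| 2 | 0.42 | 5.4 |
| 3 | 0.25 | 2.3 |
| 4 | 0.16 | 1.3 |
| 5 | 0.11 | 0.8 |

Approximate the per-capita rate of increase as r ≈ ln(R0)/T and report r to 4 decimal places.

R0 = Σ lx·mx = 0 + 2.542 + 2.268 + 0.575 + 0.208 + 0.088 = 5.681
Σ x·lx·mx = 10.075; T = 10.075/5.681 = 1.77346…
r ≈ ln(R0)/T = ln(5.681)/1.77346… = 0.979516… → 0.9795

0.9795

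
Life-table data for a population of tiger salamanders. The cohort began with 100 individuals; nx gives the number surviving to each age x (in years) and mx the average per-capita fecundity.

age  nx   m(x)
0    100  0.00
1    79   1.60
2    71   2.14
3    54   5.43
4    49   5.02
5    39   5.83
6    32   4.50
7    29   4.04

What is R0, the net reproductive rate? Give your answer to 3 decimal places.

13.061

lx = nx/n0 = nx/100: 1, 0.79, 0.71, 0.54, 0.49, 0.39, 0.32, 0.29
lx·mx by age: 0, 1.264, 1.5194, 2.9322, 2.4598, 2.2737, 1.44, 1.1716
R0 = Σ lx·mx = 13.0607 → 13.061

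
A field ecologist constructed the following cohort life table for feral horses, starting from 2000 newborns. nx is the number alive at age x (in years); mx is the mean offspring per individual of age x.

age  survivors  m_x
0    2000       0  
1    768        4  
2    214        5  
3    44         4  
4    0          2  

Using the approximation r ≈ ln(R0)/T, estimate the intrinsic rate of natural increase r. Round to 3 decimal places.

0.579

lx = nx/n0 = nx/2000: 1, 0.384, 0.107, 0.022, 0
R0 = Σ lx·mx = 0 + 1.536 + 0.535 + 0.088 + 0 = 2.159
Σ x·lx·mx = 2.87; T = 2.87/2.159 = 1.32932…
r ≈ ln(R0)/T = ln(2.159)/1.32932… = 0.57898… → 0.579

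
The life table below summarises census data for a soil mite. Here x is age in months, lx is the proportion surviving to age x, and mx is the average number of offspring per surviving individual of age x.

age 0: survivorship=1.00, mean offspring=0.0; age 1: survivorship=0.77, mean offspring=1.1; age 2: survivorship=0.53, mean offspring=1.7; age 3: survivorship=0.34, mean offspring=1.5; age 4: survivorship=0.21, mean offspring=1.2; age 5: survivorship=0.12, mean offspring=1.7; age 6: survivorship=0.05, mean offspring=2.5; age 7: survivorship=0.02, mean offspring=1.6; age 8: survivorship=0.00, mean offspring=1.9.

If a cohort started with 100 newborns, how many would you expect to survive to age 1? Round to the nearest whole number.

77

Expected survivors = N0 · l_1 = 100 × 0.77 = 77 → 77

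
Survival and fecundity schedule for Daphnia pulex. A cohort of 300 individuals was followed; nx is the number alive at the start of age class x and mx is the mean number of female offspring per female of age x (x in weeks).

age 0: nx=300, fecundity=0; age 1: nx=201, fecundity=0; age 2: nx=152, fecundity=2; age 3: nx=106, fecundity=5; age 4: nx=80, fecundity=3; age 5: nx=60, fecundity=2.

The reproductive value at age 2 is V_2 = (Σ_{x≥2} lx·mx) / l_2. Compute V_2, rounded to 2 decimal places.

lx = nx/n0 = nx/300: 1, 0.67, 0.50667…, 0.35333…, 0.26667…, 0.2
lx·mx for x ≥ 2: 1.013333…, 1.766667…, 0.8…, 0.4 → sum = 3.98…
V_2 = 3.98… / l_2 = 3.98… / 0.506667… = 7.855263… → 7.86

7.86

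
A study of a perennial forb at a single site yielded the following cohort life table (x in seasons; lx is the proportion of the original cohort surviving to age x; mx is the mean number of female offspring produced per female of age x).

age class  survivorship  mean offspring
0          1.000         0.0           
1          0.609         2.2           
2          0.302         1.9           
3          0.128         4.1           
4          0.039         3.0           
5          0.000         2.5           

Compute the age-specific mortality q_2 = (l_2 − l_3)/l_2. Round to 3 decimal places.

0.576

q_2 = (l_2 − l_3) / l_2 = (0.302 − 0.128) / 0.302
     = 0.174 / 0.302 = 0.576159… → 0.576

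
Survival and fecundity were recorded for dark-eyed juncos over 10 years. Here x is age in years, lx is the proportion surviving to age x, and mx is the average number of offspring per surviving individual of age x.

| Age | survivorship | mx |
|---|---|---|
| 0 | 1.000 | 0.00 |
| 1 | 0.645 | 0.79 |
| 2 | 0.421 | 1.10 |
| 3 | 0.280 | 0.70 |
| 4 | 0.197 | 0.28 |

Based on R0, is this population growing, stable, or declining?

R0 = Σ lx·mx = 0 + 0.50955 + 0.4631 + 0.196 + 0.05516 = 1.22381
R0 > 1, so the population is growing.

growing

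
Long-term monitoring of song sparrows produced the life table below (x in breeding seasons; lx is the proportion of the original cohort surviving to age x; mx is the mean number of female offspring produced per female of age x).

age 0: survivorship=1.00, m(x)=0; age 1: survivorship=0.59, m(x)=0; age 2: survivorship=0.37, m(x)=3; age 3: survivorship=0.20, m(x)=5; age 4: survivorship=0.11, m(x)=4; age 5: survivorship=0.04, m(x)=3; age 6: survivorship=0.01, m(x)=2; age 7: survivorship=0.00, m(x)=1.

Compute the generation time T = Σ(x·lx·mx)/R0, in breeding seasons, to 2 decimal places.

2.86

lx·mx: 0, 0, 1.11, 1, 0.44, 0.12, 0.02, 0 → R0 = 2.69
x·lx·mx: 0, 0, 2.22, 3, 1.76, 0.6, 0.12, 0 → Σ = 7.7
T = 7.7 / 2.69 = 2.862454… → 2.86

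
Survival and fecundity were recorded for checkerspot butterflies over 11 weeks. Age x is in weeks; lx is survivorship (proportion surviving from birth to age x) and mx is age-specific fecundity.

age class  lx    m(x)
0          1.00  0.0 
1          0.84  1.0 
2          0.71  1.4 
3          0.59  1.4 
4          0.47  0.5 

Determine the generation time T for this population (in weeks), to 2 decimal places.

2.16

lx·mx: 0, 0.84, 0.994, 0.826, 0.235 → R0 = 2.895
x·lx·mx: 0, 0.84, 1.988, 2.478, 0.94 → Σ = 6.246
T = 6.246 / 2.895 = 2.157513… → 2.16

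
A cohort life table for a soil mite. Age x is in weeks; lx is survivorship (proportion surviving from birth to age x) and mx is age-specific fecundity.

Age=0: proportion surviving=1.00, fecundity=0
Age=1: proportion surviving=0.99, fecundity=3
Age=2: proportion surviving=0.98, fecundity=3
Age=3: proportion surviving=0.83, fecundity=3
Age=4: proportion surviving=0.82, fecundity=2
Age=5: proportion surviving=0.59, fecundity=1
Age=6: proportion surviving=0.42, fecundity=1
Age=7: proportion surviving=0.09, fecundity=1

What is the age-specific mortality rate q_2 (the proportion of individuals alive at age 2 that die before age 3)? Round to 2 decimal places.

0.15

q_2 = (l_2 − l_3) / l_2 = (0.98 − 0.83) / 0.98
     = 0.15 / 0.98 = 0.153061… → 0.15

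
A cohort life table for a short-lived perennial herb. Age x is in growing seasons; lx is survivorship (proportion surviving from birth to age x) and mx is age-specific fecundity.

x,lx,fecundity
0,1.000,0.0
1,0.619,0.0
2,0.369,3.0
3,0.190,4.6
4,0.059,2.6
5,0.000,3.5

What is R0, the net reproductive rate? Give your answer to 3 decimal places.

2.134

lx·mx by age: 0, 0, 1.107, 0.874, 0.1534, 0
R0 = Σ lx·mx = 2.1344 → 2.134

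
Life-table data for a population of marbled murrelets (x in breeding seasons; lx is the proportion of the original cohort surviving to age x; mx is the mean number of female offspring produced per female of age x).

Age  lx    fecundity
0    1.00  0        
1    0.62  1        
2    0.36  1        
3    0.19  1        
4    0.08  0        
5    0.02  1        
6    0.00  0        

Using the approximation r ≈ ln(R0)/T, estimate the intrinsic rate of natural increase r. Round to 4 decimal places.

0.1030

R0 = Σ lx·mx = 0 + 0.62 + 0.36 + 0.19 + 0 + 0.02 + 0 = 1.19
Σ x·lx·mx = 2.01; T = 2.01/1.19 = 1.68908…
r ≈ ln(R0)/T = ln(1.19)/1.68908… = 0.102987… → 0.1030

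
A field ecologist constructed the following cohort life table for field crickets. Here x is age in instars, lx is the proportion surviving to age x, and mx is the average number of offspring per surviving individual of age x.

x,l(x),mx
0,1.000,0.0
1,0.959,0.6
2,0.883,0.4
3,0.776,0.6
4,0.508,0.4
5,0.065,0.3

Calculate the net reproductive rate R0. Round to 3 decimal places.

1.617

lx·mx by age: 0, 0.5754, 0.3532, 0.4656, 0.2032, 0.0195
R0 = Σ lx·mx = 1.6169 → 1.617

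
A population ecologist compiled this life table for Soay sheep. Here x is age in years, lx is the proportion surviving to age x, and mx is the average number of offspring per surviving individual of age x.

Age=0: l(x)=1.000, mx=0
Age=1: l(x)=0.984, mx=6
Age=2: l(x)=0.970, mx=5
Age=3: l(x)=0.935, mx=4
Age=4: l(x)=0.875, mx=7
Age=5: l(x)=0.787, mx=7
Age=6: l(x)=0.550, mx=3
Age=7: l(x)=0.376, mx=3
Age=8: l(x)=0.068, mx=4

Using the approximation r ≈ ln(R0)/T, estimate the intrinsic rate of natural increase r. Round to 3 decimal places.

R0 = Σ lx·mx = 0 + 5.904 + 4.85 + 3.74 + 6.125 + 5.509 + 1.65 + 1.128 + 0.272 = 29.178
Σ x·lx·mx = 98.841; T = 98.841/29.178 = 3.38752…
r ≈ ln(R0)/T = ln(29.178)/3.38752… = 0.99584… → 0.996

0.996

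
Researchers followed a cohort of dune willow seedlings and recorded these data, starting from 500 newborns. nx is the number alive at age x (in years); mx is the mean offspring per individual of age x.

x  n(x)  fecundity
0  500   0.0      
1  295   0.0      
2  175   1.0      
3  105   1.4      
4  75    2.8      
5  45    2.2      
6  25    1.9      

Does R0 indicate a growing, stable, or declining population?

lx = nx/n0 = nx/500: 1, 0.59, 0.35, 0.21, 0.15, 0.09, 0.05
R0 = Σ lx·mx = 0 + 0 + 0.35 + 0.294 + 0.42 + 0.198 + 0.095 = 1.357
R0 > 1, so the population is growing.

growing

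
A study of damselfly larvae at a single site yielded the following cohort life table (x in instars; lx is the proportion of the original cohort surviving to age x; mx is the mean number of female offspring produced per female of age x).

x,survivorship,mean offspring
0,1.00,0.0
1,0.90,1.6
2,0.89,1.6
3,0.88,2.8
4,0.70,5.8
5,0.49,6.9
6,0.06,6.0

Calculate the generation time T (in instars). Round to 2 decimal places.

lx·mx: 0, 1.44, 1.424, 2.464, 4.06, 3.381, 0.36 → R0 = 13.129
x·lx·mx: 0, 1.44, 2.848, 7.392, 16.24, 16.905, 2.16 → Σ = 46.985
T = 46.985 / 13.129 = 3.578719… → 3.58

3.58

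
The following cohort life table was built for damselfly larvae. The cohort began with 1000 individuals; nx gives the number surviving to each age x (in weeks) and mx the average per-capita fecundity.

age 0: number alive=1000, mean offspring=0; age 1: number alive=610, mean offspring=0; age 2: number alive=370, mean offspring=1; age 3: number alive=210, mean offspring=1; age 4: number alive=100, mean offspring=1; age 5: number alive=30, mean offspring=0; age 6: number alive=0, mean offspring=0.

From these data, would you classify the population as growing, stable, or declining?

lx = nx/n0 = nx/1000: 1, 0.61, 0.37, 0.21, 0.1, 0.03, 0
R0 = Σ lx·mx = 0 + 0 + 0.37 + 0.21 + 0.1 + 0 + 0 = 0.68
R0 < 1, so the population is declining.

declining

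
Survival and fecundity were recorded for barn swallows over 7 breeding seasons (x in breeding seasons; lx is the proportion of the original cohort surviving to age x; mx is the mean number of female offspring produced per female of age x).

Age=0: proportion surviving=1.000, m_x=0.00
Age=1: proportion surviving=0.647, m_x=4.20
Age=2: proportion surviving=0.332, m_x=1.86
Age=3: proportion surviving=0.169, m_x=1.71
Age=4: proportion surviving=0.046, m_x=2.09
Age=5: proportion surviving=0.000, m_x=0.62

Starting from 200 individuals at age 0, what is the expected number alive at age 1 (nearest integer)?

129

Expected survivors = N0 · l_1 = 200 × 0.647 = 129.4 → 129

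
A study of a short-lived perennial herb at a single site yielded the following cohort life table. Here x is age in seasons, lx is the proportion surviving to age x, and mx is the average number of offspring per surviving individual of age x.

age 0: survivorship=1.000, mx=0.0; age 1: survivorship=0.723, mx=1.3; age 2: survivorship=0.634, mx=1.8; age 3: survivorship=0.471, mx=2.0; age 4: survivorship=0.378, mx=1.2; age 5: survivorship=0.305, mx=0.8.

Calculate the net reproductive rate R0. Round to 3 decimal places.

3.721

lx·mx by age: 0, 0.9399, 1.1412, 0.942, 0.4536, 0.244
R0 = Σ lx·mx = 3.7207 → 3.721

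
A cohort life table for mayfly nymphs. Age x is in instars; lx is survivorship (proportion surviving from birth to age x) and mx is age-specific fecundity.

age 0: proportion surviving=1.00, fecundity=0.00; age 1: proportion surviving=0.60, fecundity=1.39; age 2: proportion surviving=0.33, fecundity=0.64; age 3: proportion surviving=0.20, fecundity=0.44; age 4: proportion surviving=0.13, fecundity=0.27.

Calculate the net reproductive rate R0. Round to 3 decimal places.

1.168

lx·mx by age: 0, 0.834, 0.2112, 0.088, 0.0351
R0 = Σ lx·mx = 1.1683 → 1.168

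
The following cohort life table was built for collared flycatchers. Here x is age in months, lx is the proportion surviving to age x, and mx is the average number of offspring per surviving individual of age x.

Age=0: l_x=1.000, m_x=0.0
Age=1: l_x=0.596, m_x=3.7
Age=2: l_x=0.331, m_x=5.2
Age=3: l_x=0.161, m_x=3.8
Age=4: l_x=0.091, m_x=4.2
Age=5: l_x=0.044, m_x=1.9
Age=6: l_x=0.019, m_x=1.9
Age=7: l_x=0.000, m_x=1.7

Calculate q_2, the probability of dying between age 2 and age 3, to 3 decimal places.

q_2 = (l_2 − l_3) / l_2 = (0.331 − 0.161) / 0.331
     = 0.17 / 0.331 = 0.513595… → 0.514

0.514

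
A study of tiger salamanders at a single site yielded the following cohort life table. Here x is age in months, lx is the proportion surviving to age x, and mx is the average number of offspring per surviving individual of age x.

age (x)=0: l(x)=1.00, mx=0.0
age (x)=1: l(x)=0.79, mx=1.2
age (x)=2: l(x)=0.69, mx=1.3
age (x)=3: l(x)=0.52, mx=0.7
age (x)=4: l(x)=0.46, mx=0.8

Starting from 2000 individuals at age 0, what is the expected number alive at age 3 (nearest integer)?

Expected survivors = N0 · l_3 = 2000 × 0.52 = 1040 → 1040

1040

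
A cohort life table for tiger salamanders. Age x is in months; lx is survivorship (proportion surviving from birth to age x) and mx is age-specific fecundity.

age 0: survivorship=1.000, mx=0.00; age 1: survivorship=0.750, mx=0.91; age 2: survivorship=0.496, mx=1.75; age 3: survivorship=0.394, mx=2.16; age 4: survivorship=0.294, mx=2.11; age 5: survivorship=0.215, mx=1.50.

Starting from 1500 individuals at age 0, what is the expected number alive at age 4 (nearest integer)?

441

Expected survivors = N0 · l_4 = 1500 × 0.294 = 441 → 441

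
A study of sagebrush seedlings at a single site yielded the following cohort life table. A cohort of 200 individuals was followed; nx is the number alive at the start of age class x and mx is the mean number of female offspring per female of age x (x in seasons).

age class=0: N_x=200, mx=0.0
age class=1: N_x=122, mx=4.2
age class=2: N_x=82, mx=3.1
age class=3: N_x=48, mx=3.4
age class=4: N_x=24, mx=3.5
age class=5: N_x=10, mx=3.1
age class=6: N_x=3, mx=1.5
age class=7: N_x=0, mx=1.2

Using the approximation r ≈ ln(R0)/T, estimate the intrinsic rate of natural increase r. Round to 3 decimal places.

0.857

lx = nx/n0 = nx/200: 1, 0.61, 0.41, 0.24, 0.12, 0.05, 0.015, 0
R0 = Σ lx·mx = 0 + 2.562 + 1.271 + 0.816 + 0.42 + 0.155 + 0.0225 + 0 = 5.2465
Σ x·lx·mx = 10.142; T = 10.142/5.2465 = 1.9331…
r ≈ ln(R0)/T = ln(5.2465)/1.9331… = 0.85746… → 0.857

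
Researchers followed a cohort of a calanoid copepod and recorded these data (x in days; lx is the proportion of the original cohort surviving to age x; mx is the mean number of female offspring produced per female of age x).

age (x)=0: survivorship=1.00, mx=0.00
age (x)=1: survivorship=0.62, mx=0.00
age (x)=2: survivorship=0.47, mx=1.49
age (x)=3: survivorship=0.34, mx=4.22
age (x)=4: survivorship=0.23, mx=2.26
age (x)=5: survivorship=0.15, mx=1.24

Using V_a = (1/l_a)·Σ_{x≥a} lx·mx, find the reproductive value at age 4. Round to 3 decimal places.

3.069

lx·mx for x ≥ 4: 0.5198, 0.186 → sum = 0.7058
V_4 = 0.7058 / l_4 = 0.7058 / 0.23 = 3.068696… → 3.069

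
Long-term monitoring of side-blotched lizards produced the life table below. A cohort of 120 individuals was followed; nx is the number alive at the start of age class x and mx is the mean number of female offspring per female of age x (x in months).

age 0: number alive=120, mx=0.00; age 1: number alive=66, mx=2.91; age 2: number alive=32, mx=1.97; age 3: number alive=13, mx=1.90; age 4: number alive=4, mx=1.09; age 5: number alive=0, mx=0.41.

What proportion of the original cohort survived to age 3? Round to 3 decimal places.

l_3 = n_3/n_0 = 13/120 = 0.108333… → 0.108

0.108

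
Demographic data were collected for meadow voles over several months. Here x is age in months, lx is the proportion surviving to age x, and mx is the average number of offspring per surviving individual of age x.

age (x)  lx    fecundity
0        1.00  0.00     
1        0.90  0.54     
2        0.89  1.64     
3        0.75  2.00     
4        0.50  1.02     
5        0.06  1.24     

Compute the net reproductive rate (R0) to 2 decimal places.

4.03

lx·mx by age: 0, 0.486, 1.4596, 1.5, 0.51, 0.0744
R0 = Σ lx·mx = 4.03 → 4.03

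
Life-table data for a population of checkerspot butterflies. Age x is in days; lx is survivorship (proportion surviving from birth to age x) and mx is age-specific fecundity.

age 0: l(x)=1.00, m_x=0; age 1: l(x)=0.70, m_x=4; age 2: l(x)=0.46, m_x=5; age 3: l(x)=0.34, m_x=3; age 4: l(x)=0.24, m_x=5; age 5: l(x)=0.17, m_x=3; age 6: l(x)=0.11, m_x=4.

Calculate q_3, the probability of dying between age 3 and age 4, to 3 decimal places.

0.294

q_3 = (l_3 − l_4) / l_3 = (0.34 − 0.24) / 0.34
     = 0.1 / 0.34 = 0.294118… → 0.294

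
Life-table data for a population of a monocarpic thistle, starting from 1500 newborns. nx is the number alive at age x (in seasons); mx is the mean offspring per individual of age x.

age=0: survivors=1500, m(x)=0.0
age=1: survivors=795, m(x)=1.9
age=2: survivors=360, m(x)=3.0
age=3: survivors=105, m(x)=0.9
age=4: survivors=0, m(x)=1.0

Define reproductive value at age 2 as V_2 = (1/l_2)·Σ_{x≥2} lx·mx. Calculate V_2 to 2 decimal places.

lx = nx/n0 = nx/1500: 1, 0.53, 0.24, 0.07, 0
lx·mx for x ≥ 2: 0.72, 0.063, 0 → sum = 0.783
V_2 = 0.783 / l_2 = 0.783 / 0.24 = 3.2625 → 3.26

3.26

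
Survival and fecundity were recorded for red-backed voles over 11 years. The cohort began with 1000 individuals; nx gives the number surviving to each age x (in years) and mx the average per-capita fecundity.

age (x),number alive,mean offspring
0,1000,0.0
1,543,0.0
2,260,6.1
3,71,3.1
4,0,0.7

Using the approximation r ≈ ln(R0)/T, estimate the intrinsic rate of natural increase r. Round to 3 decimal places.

0.279

lx = nx/n0 = nx/1000: 1, 0.543, 0.26, 0.071, 0
R0 = Σ lx·mx = 0 + 0 + 1.586 + 0.2201 + 0 = 1.8061
Σ x·lx·mx = 3.8323; T = 3.8323/1.8061 = 2.12186…
r ≈ ln(R0)/T = ln(1.8061)/2.12186… = 0.27861… → 0.279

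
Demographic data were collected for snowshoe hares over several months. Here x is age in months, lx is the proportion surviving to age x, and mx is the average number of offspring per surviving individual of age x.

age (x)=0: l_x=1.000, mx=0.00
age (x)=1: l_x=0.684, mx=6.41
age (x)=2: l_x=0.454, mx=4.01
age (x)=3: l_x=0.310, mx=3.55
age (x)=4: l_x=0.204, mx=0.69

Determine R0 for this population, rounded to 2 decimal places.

lx·mx by age: 0, 4.38444, 1.82054, 1.1005, 0.14076
R0 = Σ lx·mx = 7.44624 → 7.45

7.45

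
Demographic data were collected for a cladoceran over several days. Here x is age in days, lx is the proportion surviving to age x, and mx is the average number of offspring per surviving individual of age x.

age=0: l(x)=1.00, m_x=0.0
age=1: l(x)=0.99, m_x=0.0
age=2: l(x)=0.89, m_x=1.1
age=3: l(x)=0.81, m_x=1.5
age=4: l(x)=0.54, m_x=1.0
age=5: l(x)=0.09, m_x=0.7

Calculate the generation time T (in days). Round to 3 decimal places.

2.888

lx·mx: 0, 0, 0.979, 1.215, 0.54, 0.063 → R0 = 2.797
x·lx·mx: 0, 0, 1.958, 3.645, 2.16, 0.315 → Σ = 8.078
T = 8.078 / 2.797 = 2.888094… → 2.888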